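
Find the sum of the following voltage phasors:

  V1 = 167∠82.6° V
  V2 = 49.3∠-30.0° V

Step 1 — Convert each phasor to rectangular form:
  V1 = 167·(cos(82.6°) + j·sin(82.6°)) = 21.51 + j165.6 V
  V2 = 49.3·(cos(-30.0°) + j·sin(-30.0°)) = 42.7 - j24.65 V
Step 2 — Sum components: V_total = 64.2 + j141 V.
Step 3 — Convert to polar: |V_total| = 154.9 V, ∠V_total = 65.5°.

V_total = 154.9∠65.5° V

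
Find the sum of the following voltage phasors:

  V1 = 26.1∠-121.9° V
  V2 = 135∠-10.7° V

Step 1 — Convert each phasor to rectangular form:
  V1 = 26.1·(cos(-121.9°) + j·sin(-121.9°)) = -13.79 - j22.16 V
  V2 = 135·(cos(-10.7°) + j·sin(-10.7°)) = 132.7 - j25.06 V
Step 2 — Sum components: V_total = 118.9 - j47.22 V.
Step 3 — Convert to polar: |V_total| = 127.9 V, ∠V_total = -21.7°.

V_total = 127.9∠-21.7° V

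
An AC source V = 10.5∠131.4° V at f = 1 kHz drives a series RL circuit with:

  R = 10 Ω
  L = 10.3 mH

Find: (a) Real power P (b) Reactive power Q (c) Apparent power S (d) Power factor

Step 1 — Angular frequency: ω = 2π·f = 2π·1000 = 6283 rad/s.
Step 2 — Component impedances:
  R: Z = R = 10 Ω
  L: Z = jωL = j·6283·0.0103 = 0 + j64.72 Ω
Step 3 — Series combination: Z_total = R + L = 10 + j64.72 Ω = 65.48∠81.2° Ω.
Step 4 — Source phasor: V = 10.5∠131.4° V = -6.944 + j7.876 V.
Step 5 — Current: I = V / Z = 0.1027 + j0.1232 A = 0.1603∠50.2° A.
Step 6 — Complex power: S = V·I* = 0.2571 + j1.664 VA.
Step 7 — Real power: P = Re(S) = 0.2571 W.
Step 8 — Reactive power: Q = Im(S) = 1.664 VAR.
Step 9 — Apparent power: |S| = 1.684 VA.
Step 10 — Power factor: PF = P/|S| = 0.1527 (lagging).

(a) P = 0.2571 W  (b) Q = 1.664 VAR  (c) S = 1.684 VA  (d) PF = 0.1527 (lagging)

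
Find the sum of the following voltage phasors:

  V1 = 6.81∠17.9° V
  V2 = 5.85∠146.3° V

Step 1 — Convert each phasor to rectangular form:
  V1 = 6.81·(cos(17.9°) + j·sin(17.9°)) = 6.48 + j2.093 V
  V2 = 5.85·(cos(146.3°) + j·sin(146.3°)) = -4.867 + j3.246 V
Step 2 — Sum components: V_total = 1.613 + j5.339 V.
Step 3 — Convert to polar: |V_total| = 5.577 V, ∠V_total = 73.2°.

V_total = 5.577∠73.2° V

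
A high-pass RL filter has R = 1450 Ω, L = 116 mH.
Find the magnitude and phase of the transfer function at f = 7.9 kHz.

Step 1 — Angular frequency: ω = 2π·7900 = 4.964e+04 rad/s.
Step 2 — Transfer function: H(jω) = jωL/(R + jωL).
Step 3 — Numerator jωL = j·5758; denominator R + jωL = 1450 + j5758.
Step 4 — H = 0.9404 + j0.2368.
Step 5 — Magnitude: |H| = 0.9697 (-0.3 dB); phase: φ = 14.1°.

|H| = 0.9697 (-0.3 dB), φ = 14.1°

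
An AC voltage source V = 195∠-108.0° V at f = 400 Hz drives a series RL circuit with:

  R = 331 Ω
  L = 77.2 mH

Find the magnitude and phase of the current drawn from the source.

Step 1 — Angular frequency: ω = 2π·f = 2π·400 = 2513 rad/s.
Step 2 — Component impedances:
  R: Z = R = 331 Ω
  L: Z = jωL = j·2513·0.0772 = 0 + j194 Ω
Step 3 — Series combination: Z_total = R + L = 331 + j194 Ω = 383.7∠30.4° Ω.
Step 4 — Source phasor: V = 195∠-108.0° V = -60.26 - j185.5 V.
Step 5 — Ohm's law: I = V / Z_total = (-60.26 - j185.5) / (331 + j194) = -0.3799 - j0.3376 A.
Step 6 — Convert to polar: |I| = 0.5082 A, ∠I = -138.4°.

I = 0.5082∠-138.4° A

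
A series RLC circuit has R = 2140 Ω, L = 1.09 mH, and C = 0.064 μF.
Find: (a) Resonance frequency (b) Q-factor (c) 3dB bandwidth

Step 1 — Resonance condition Im(Z)=0 gives ω₀ = 1/√(LC).
Step 2 — ω₀ = 1/√(0.00109·6.4e-08) = 1.197e+05 rad/s.
Step 3 — f₀ = ω₀/(2π) = 1.906e+04 Hz.
Step 4 — Series Q: Q = ω₀L/R = 1.197e+05·0.00109/2140 = 0.06098.
Step 5 — 3dB bandwidth: Δω = ω₀/Q = 1.963e+06 rad/s; BW = Δω/(2π) = 3.125e+05 Hz.

(a) f₀ = 1.906e+04 Hz  (b) Q = 0.06098  (c) BW = 3.125e+05 Hz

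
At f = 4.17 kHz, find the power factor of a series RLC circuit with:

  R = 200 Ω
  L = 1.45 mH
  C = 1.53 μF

Step 1 — Angular frequency: ω = 2π·f = 2π·4170 = 2.62e+04 rad/s.
Step 2 — Component impedances:
  R: Z = R = 200 Ω
  L: Z = jωL = j·2.62e+04·0.00145 = 0 + j37.99 Ω
  C: Z = 1/(jωC) = -j/(ω·C) = 0 - j24.95 Ω
Step 3 — Series combination: Z_total = R + L + C = 200 + j13.05 Ω = 200.4∠3.7° Ω.
Step 4 — Power factor: PF = cos(φ) = Re(Z)/|Z| = 200/200.43 = 0.9979.
Step 5 — Type: Im(Z) = 13.05 ⇒ lagging (phase φ = 3.7°).

PF = 0.9979 (lagging, φ = 3.7°)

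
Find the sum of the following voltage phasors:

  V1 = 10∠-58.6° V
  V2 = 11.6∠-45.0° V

Step 1 — Convert each phasor to rectangular form:
  V1 = 10·(cos(-58.6°) + j·sin(-58.6°)) = 5.21 - j8.536 V
  V2 = 11.6·(cos(-45.0°) + j·sin(-45.0°)) = 8.202 - j8.202 V
Step 2 — Sum components: V_total = 13.41 - j16.74 V.
Step 3 — Convert to polar: |V_total| = 21.45 V, ∠V_total = -51.3°.

V_total = 21.45∠-51.3° V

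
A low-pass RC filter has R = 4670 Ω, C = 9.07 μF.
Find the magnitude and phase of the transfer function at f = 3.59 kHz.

Step 1 — Angular frequency: ω = 2π·3590 = 2.256e+04 rad/s.
Step 2 — Transfer function: H(jω) = 1/(1 + jωRC).
Step 3 — Denominator: 1 + jωRC = 1 + j·2.256e+04·4670·9.07e-06 = 1 + j955.4.
Step 4 — H = 1.095e-06 - j0.001047.
Step 5 — Magnitude: |H| = 0.001047 (-59.6 dB); phase: φ = -89.9°.

|H| = 0.001047 (-59.6 dB), φ = -89.9°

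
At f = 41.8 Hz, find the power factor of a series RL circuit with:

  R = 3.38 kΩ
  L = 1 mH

Step 1 — Angular frequency: ω = 2π·f = 2π·41.8 = 262.6 rad/s.
Step 2 — Component impedances:
  R: Z = R = 3380 Ω
  L: Z = jωL = j·262.6·0.001 = 0 + j0.2626 Ω
Step 3 — Series combination: Z_total = R + L = 3380 + j0.2626 Ω = 3380∠0.0° Ω.
Step 4 — Power factor: PF = cos(φ) = Re(Z)/|Z| = 3380/3380 = 1.
Step 5 — Type: Im(Z) = 0.2626 ⇒ lagging (phase φ = 0.0°).

PF = 1 (lagging, φ = 0.0°)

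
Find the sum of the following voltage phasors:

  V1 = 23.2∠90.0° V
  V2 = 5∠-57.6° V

Step 1 — Convert each phasor to rectangular form:
  V1 = 23.2·(cos(90.0°) + j·sin(90.0°)) = 0 + j23.2 V
  V2 = 5·(cos(-57.6°) + j·sin(-57.6°)) = 2.679 - j4.222 V
Step 2 — Sum components: V_total = 2.679 + j18.98 V.
Step 3 — Convert to polar: |V_total| = 19.17 V, ∠V_total = 82.0°.

V_total = 19.17∠82.0° V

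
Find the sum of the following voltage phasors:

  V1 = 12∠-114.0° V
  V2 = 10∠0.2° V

Step 1 — Convert each phasor to rectangular form:
  V1 = 12·(cos(-114.0°) + j·sin(-114.0°)) = -4.881 - j10.96 V
  V2 = 10·(cos(0.2°) + j·sin(0.2°)) = 10 + j0.03491 V
Step 2 — Sum components: V_total = 5.119 - j10.93 V.
Step 3 — Convert to polar: |V_total| = 12.07 V, ∠V_total = -64.9°.

V_total = 12.07∠-64.9° V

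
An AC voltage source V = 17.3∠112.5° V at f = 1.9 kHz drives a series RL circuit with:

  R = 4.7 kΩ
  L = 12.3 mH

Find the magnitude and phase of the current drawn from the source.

Step 1 — Angular frequency: ω = 2π·f = 2π·1900 = 1.194e+04 rad/s.
Step 2 — Component impedances:
  R: Z = R = 4700 Ω
  L: Z = jωL = j·1.194e+04·0.0123 = 0 + j146.8 Ω
Step 3 — Series combination: Z_total = R + L = 4700 + j146.8 Ω = 4702∠1.8° Ω.
Step 4 — Source phasor: V = 17.3∠112.5° V = -6.62 + j15.98 V.
Step 5 — Ohm's law: I = V / Z_total = (-6.62 + j15.98) / (4700 + j146.8) = -0.001301 + j0.003441 A.
Step 6 — Convert to polar: |I| = 0.003679 A, ∠I = 110.7°.

I = 0.003679∠110.7° A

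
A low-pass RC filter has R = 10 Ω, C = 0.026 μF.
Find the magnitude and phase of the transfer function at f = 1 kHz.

Step 1 — Angular frequency: ω = 2π·1000 = 6283 rad/s.
Step 2 — Transfer function: H(jω) = 1/(1 + jωRC).
Step 3 — Denominator: 1 + jωRC = 1 + j·6283·10·2.6e-08 = 1 + j0.001634.
Step 4 — H = 1 - j0.001634.
Step 5 — Magnitude: |H| = 1 (-0.0 dB); phase: φ = -0.1°.

|H| = 1 (-0.0 dB), φ = -0.1°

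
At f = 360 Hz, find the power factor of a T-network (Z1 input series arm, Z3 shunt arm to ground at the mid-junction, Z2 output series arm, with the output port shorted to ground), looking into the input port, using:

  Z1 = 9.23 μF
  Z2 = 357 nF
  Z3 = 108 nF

Step 1 — Angular frequency: ω = 2π·f = 2π·360 = 2262 rad/s.
Step 2 — Component impedances:
  Z1: Z = 1/(jωC) = -j/(ω·C) = 0 - j47.9 Ω
  Z2: Z = 1/(jωC) = -j/(ω·C) = 0 - j1238 Ω
  Z3: Z = 1/(jωC) = -j/(ω·C) = 0 - j4093 Ω
Step 3 — With the output port shorted to ground, the output series arm Z2 runs from the junction to ground; the shunt arm Z3 also runs from the junction to ground. They appear in parallel: Z3 || Z2 = 0 - j950.7 Ω.
Step 4 — Series with input arm Z1: Z_in = Z1 + (Z3 || Z2) = 0 - j998.6 Ω = 998.6∠-90.0° Ω.
Step 5 — Power factor: PF = cos(φ) = Re(Z)/|Z| = 0/998.6 = 0.
Step 6 — Type: Im(Z) = -998.6 ⇒ leading (phase φ = -90.0°).

PF = 0 (leading, φ = -90.0°)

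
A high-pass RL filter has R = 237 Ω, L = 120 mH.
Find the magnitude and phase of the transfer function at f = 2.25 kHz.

Step 1 — Angular frequency: ω = 2π·2250 = 1.414e+04 rad/s.
Step 2 — Transfer function: H(jω) = jωL/(R + jωL).
Step 3 — Numerator jωL = j·1696; denominator R + jωL = 237 + j1696.
Step 4 — H = 0.9809 + j0.137.
Step 5 — Magnitude: |H| = 0.9904 (-0.1 dB); phase: φ = 8.0°.

|H| = 0.9904 (-0.1 dB), φ = 8.0°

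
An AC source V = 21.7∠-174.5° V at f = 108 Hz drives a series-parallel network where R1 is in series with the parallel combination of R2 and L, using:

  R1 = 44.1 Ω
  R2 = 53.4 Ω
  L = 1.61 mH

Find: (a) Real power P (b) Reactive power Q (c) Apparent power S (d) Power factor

Step 1 — Angular frequency: ω = 2π·f = 2π·108 = 678.6 rad/s.
Step 2 — Component impedances:
  R1: Z = R = 44.1 Ω
  R2: Z = R = 53.4 Ω
  L: Z = jωL = j·678.6·0.00161 = 0 + j1.093 Ω
Step 3 — Parallel branch: R2 || L = 1/(1/R2 + 1/L) = 0.02234 + j1.092 Ω.
Step 4 — Series with R1: Z_total = R1 + (R2 || L) = 44.12 + j1.092 Ω = 44.14∠1.4° Ω.
Step 5 — Source phasor: V = 21.7∠-174.5° V = -21.6 - j2.08 V.
Step 6 — Current: I = V / Z = -0.4904 - j0.035 A = 0.4917∠-175.9° A.
Step 7 — Complex power: S = V·I* = 10.67 + j0.264 VA.
Step 8 — Real power: P = Re(S) = 10.67 W.
Step 9 — Reactive power: Q = Im(S) = 0.264 VAR.
Step 10 — Apparent power: |S| = 10.67 VA.
Step 11 — Power factor: PF = P/|S| = 0.9997 (lagging).

(a) P = 10.67 W  (b) Q = 0.264 VAR  (c) S = 10.67 VA  (d) PF = 0.9997 (lagging)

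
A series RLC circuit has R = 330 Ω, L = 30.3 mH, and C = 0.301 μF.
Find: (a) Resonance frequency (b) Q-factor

Step 1 — Resonance condition Im(Z)=0 gives ω₀ = 1/√(LC).
Step 2 — ω₀ = 1/√(0.0303·3.01e-07) = 1.047e+04 rad/s.
Step 3 — f₀ = ω₀/(2π) = 1667 Hz.
Step 4 — Series Q: Q = ω₀L/R = 1.047e+04·0.0303/330 = 0.9614.

(a) f₀ = 1667 Hz  (b) Q = 0.9614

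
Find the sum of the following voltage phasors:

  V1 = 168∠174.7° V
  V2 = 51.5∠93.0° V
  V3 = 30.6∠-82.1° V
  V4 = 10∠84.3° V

Step 1 — Convert each phasor to rectangular form:
  V1 = 168·(cos(174.7°) + j·sin(174.7°)) = -167.3 + j15.52 V
  V2 = 51.5·(cos(93.0°) + j·sin(93.0°)) = -2.695 + j51.43 V
  V3 = 30.6·(cos(-82.1°) + j·sin(-82.1°)) = 4.206 - j30.31 V
  V4 = 10·(cos(84.3°) + j·sin(84.3°)) = 0.9932 + j9.951 V
Step 2 — Sum components: V_total = -164.8 + j46.59 V.
Step 3 — Convert to polar: |V_total| = 171.2 V, ∠V_total = 164.2°.

V_total = 171.2∠164.2° V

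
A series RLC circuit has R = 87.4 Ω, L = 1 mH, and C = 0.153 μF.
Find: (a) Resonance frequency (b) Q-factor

Step 1 — Resonance condition Im(Z)=0 gives ω₀ = 1/√(LC).
Step 2 — ω₀ = 1/√(0.001·1.53e-07) = 8.085e+04 rad/s.
Step 3 — f₀ = ω₀/(2π) = 1.287e+04 Hz.
Step 4 — Series Q: Q = ω₀L/R = 8.085e+04·0.001/87.4 = 0.925.

(a) f₀ = 1.287e+04 Hz  (b) Q = 0.925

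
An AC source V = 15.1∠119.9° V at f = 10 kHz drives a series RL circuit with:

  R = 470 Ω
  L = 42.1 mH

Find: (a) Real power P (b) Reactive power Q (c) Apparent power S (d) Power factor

Step 1 — Angular frequency: ω = 2π·f = 2π·1e+04 = 6.283e+04 rad/s.
Step 2 — Component impedances:
  R: Z = R = 470 Ω
  L: Z = jωL = j·6.283e+04·0.0421 = 0 + j2645 Ω
Step 3 — Series combination: Z_total = R + L = 470 + j2645 Ω = 2687∠79.9° Ω.
Step 4 — Source phasor: V = 15.1∠119.9° V = -7.527 + j13.09 V.
Step 5 — Current: I = V / Z = 0.004307 + j0.003611 A = 0.00562∠40.0° A.
Step 6 — Complex power: S = V·I* = 0.01485 + j0.08356 VA.
Step 7 — Real power: P = Re(S) = 0.01485 W.
Step 8 — Reactive power: Q = Im(S) = 0.08356 VAR.
Step 9 — Apparent power: |S| = 0.08487 VA.
Step 10 — Power factor: PF = P/|S| = 0.1749 (lagging).

(a) P = 0.01485 W  (b) Q = 0.08356 VAR  (c) S = 0.08487 VA  (d) PF = 0.1749 (lagging)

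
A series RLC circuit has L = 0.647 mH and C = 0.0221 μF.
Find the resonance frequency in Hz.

Step 1 — Resonance condition Im(Z)=0 gives ω₀ = 1/√(LC).
Step 2 — ω₀ = 1/√(0.000647·2.21e-08) = 2.645e+05 rad/s.
Step 3 — f₀ = ω₀/(2π) = 4.209e+04 Hz.

f₀ = 4.209e+04 Hz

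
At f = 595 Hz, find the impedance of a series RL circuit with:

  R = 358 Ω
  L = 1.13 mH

Step 1 — Angular frequency: ω = 2π·f = 2π·595 = 3738 rad/s.
Step 2 — Component impedances:
  R: Z = R = 358 Ω
  L: Z = jωL = j·3738·0.00113 = 0 + j4.224 Ω
Step 3 — Series combination: Z_total = R + L = 358 + j4.224 Ω = 358∠0.7° Ω.

Z = 358 + j4.224 Ω = 358∠0.7° Ω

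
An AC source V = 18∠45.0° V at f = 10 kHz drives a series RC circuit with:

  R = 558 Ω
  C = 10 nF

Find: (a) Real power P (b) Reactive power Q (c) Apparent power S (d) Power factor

Step 1 — Angular frequency: ω = 2π·f = 2π·1e+04 = 6.283e+04 rad/s.
Step 2 — Component impedances:
  R: Z = R = 558 Ω
  C: Z = 1/(jωC) = -j/(ω·C) = 0 - j1592 Ω
Step 3 — Series combination: Z_total = R + C = 558 - j1592 Ω = 1687∠-70.7° Ω.
Step 4 — Source phasor: V = 18∠45.0° V = 12.73 + j12.73 V.
Step 5 — Current: I = V / Z = -0.004625 + j0.009619 A = 0.01067∠115.7° A.
Step 6 — Complex power: S = V·I* = 0.06356 - j0.1813 VA.
Step 7 — Real power: P = Re(S) = 0.06356 W.
Step 8 — Reactive power: Q = Im(S) = -0.1813 VAR.
Step 9 — Apparent power: |S| = 0.1921 VA.
Step 10 — Power factor: PF = P/|S| = 0.3309 (leading).

(a) P = 0.06356 W  (b) Q = -0.1813 VAR  (c) S = 0.1921 VA  (d) PF = 0.3309 (leading)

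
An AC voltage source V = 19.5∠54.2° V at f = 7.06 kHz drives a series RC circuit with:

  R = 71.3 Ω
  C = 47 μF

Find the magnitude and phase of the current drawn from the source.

Step 1 — Angular frequency: ω = 2π·f = 2π·7060 = 4.436e+04 rad/s.
Step 2 — Component impedances:
  R: Z = R = 71.3 Ω
  C: Z = 1/(jωC) = -j/(ω·C) = 0 - j0.4796 Ω
Step 3 — Series combination: Z_total = R + C = 71.3 - j0.4796 Ω = 71.3∠-0.4° Ω.
Step 4 — Source phasor: V = 19.5∠54.2° V = 11.41 + j15.82 V.
Step 5 — Ohm's law: I = V / Z_total = (11.41 + j15.82) / (71.3 - j0.4796) = 0.1585 + j0.2229 A.
Step 6 — Convert to polar: |I| = 0.2735 A, ∠I = 54.6°.

I = 0.2735∠54.6° A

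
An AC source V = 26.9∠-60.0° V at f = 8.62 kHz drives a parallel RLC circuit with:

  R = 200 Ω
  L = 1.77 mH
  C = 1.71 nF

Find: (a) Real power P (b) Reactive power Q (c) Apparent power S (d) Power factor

Step 1 — Angular frequency: ω = 2π·f = 2π·8620 = 5.416e+04 rad/s.
Step 2 — Component impedances:
  R: Z = R = 200 Ω
  L: Z = jωL = j·5.416e+04·0.00177 = 0 + j95.87 Ω
  C: Z = 1/(jωC) = -j/(ω·C) = 0 - j1.08e+04 Ω
Step 3 — Parallel combination: 1/Z_total = 1/R + 1/L + 1/C; Z_total = 37.91 + j78.39 Ω = 87.08∠64.2° Ω.
Step 4 — Source phasor: V = 26.9∠-60.0° V = 13.45 - j23.3 V.
Step 5 — Current: I = V / Z = -0.1736 - j0.2555 A = 0.3089∠-124.2° A.
Step 6 — Complex power: S = V·I* = 3.618 + j7.481 VA.
Step 7 — Real power: P = Re(S) = 3.618 W.
Step 8 — Reactive power: Q = Im(S) = 7.481 VAR.
Step 9 — Apparent power: |S| = 8.31 VA.
Step 10 — Power factor: PF = P/|S| = 0.4354 (lagging).

(a) P = 3.618 W  (b) Q = 7.481 VAR  (c) S = 8.31 VA  (d) PF = 0.4354 (lagging)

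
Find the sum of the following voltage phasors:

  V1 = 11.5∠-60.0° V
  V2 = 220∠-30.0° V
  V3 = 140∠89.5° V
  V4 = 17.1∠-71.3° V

Step 1 — Convert each phasor to rectangular form:
  V1 = 11.5·(cos(-60.0°) + j·sin(-60.0°)) = 5.75 - j9.959 V
  V2 = 220·(cos(-30.0°) + j·sin(-30.0°)) = 190.5 - j110 V
  V3 = 140·(cos(89.5°) + j·sin(89.5°)) = 1.222 + j140 V
  V4 = 17.1·(cos(-71.3°) + j·sin(-71.3°)) = 5.482 - j16.2 V
Step 2 — Sum components: V_total = 203 + j3.838 V.
Step 3 — Convert to polar: |V_total| = 203 V, ∠V_total = 1.1°.

V_total = 203∠1.1° V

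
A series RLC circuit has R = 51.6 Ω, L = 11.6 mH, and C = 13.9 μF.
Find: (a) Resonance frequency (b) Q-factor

Step 1 — Resonance condition Im(Z)=0 gives ω₀ = 1/√(LC).
Step 2 — ω₀ = 1/√(0.0116·1.39e-05) = 2490 rad/s.
Step 3 — f₀ = ω₀/(2π) = 396.4 Hz.
Step 4 — Series Q: Q = ω₀L/R = 2490·0.0116/51.6 = 0.5599.

(a) f₀ = 396.4 Hz  (b) Q = 0.5599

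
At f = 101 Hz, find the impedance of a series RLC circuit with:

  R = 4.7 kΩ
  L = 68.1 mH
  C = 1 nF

Step 1 — Angular frequency: ω = 2π·f = 2π·101 = 634.6 rad/s.
Step 2 — Component impedances:
  R: Z = R = 4700 Ω
  L: Z = jωL = j·634.6·0.0681 = 0 + j43.22 Ω
  C: Z = 1/(jωC) = -j/(ω·C) = 0 - j1.576e+06 Ω
Step 3 — Series combination: Z_total = R + L + C = 4700 - j1.576e+06 Ω = 1.576e+06∠-89.8° Ω.

Z = 4700 - j1.576e+06 Ω = 1.576e+06∠-89.8° Ω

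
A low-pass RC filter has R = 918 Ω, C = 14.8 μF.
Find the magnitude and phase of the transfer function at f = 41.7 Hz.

Step 1 — Angular frequency: ω = 2π·41.7 = 262 rad/s.
Step 2 — Transfer function: H(jω) = 1/(1 + jωRC).
Step 3 — Denominator: 1 + jωRC = 1 + j·262·918·1.48e-05 = 1 + j3.56.
Step 4 — H = 0.07314 - j0.2604.
Step 5 — Magnitude: |H| = 0.2704 (-11.4 dB); phase: φ = -74.3°.

|H| = 0.2704 (-11.4 dB), φ = -74.3°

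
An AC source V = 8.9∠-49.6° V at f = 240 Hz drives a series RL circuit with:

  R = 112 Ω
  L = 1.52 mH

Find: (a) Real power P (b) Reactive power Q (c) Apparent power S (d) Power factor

Step 1 — Angular frequency: ω = 2π·f = 2π·240 = 1508 rad/s.
Step 2 — Component impedances:
  R: Z = R = 112 Ω
  L: Z = jωL = j·1508·0.00152 = 0 + j2.292 Ω
Step 3 — Series combination: Z_total = R + L = 112 + j2.292 Ω = 112∠1.2° Ω.
Step 4 — Source phasor: V = 8.9∠-49.6° V = 5.768 - j6.778 V.
Step 5 — Current: I = V / Z = 0.05024 - j0.06154 A = 0.07945∠-50.8° A.
Step 6 — Complex power: S = V·I* = 0.7069 + j0.01447 VA.
Step 7 — Real power: P = Re(S) = 0.7069 W.
Step 8 — Reactive power: Q = Im(S) = 0.01447 VAR.
Step 9 — Apparent power: |S| = 0.7071 VA.
Step 10 — Power factor: PF = P/|S| = 0.9998 (lagging).

(a) P = 0.7069 W  (b) Q = 0.01447 VAR  (c) S = 0.7071 VA  (d) PF = 0.9998 (lagging)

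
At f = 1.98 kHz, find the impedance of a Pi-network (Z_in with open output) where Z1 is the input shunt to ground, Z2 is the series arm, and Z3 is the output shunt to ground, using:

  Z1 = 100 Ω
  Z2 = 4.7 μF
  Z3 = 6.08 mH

Step 1 — Angular frequency: ω = 2π·f = 2π·1980 = 1.244e+04 rad/s.
Step 2 — Component impedances:
  Z1: Z = R = 100 Ω
  Z2: Z = 1/(jωC) = -j/(ω·C) = 0 - j17.1 Ω
  Z3: Z = jωL = j·1.244e+04·0.00608 = 0 + j75.64 Ω
Step 3 — With open output, the series arm Z2 and the output shunt Z3 appear in series to ground: Z2 + Z3 = 0 + j58.54 Ω.
Step 4 — Parallel with input shunt Z1: Z_in = Z1 || (Z2 + Z3) = 25.52 + j43.6 Ω = 50.52∠59.7° Ω.

Z = 25.52 + j43.6 Ω = 50.52∠59.7° Ω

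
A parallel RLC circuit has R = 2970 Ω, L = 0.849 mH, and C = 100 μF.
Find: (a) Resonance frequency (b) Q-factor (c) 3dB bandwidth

Step 1 — Resonance: ω₀ = 1/√(LC) = 1/√(0.000849·0.0001) = 3432 rad/s.
Step 2 — f₀ = ω₀/(2π) = 546.2 Hz.
Step 3 — Parallel Q: Q = R/(ω₀L) = 2970/(3432·0.000849) = 1019.
Step 4 — Bandwidth: Δω = ω₀/Q = 3.367 rad/s; BW = Δω/(2π) = 0.5359 Hz.

(a) f₀ = 546.2 Hz  (b) Q = 1019  (c) BW = 0.5359 Hz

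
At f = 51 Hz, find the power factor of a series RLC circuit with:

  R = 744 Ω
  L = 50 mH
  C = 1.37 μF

Step 1 — Angular frequency: ω = 2π·f = 2π·51 = 320.4 rad/s.
Step 2 — Component impedances:
  R: Z = R = 744 Ω
  L: Z = jωL = j·320.4·0.05 = 0 + j16.02 Ω
  C: Z = 1/(jωC) = -j/(ω·C) = 0 - j2278 Ω
Step 3 — Series combination: Z_total = R + L + C = 744 - j2262 Ω = 2381∠-71.8° Ω.
Step 4 — Power factor: PF = cos(φ) = Re(Z)/|Z| = 744/2381 = 0.3125.
Step 5 — Type: Im(Z) = -2262 ⇒ leading (phase φ = -71.8°).

PF = 0.3125 (leading, φ = -71.8°)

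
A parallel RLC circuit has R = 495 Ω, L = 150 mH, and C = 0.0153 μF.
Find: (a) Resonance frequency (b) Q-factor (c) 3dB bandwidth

Step 1 — Resonance: ω₀ = 1/√(LC) = 1/√(0.15·1.53e-08) = 2.087e+04 rad/s.
Step 2 — f₀ = ω₀/(2π) = 3322 Hz.
Step 3 — Parallel Q: Q = R/(ω₀L) = 495/(2.087e+04·0.15) = 0.1581.
Step 4 — Bandwidth: Δω = ω₀/Q = 1.32e+05 rad/s; BW = Δω/(2π) = 2.101e+04 Hz.

(a) f₀ = 3322 Hz  (b) Q = 0.1581  (c) BW = 2.101e+04 Hz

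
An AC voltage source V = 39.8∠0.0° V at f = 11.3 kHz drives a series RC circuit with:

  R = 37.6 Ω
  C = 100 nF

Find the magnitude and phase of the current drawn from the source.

Step 1 — Angular frequency: ω = 2π·f = 2π·1.13e+04 = 7.1e+04 rad/s.
Step 2 — Component impedances:
  R: Z = R = 37.6 Ω
  C: Z = 1/(jωC) = -j/(ω·C) = 0 - j140.8 Ω
Step 3 — Series combination: Z_total = R + C = 37.6 - j140.8 Ω = 145.8∠-75.1° Ω.
Step 4 — Source phasor: V = 39.8∠0.0° V = 39.8 V.
Step 5 — Ohm's law: I = V / Z_total = (39.8) / (37.6 - j140.8) = 0.07042 + j0.2638 A.
Step 6 — Convert to polar: |I| = 0.273 A, ∠I = 75.1°.

I = 0.273∠75.1° A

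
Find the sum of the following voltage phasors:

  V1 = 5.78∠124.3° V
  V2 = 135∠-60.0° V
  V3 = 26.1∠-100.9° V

Step 1 — Convert each phasor to rectangular form:
  V1 = 5.78·(cos(124.3°) + j·sin(124.3°)) = -3.257 + j4.775 V
  V2 = 135·(cos(-60.0°) + j·sin(-60.0°)) = 67.5 - j116.9 V
  V3 = 26.1·(cos(-100.9°) + j·sin(-100.9°)) = -4.935 - j25.63 V
Step 2 — Sum components: V_total = 59.31 - j137.8 V.
Step 3 — Convert to polar: |V_total| = 150 V, ∠V_total = -66.7°.

V_total = 150∠-66.7° V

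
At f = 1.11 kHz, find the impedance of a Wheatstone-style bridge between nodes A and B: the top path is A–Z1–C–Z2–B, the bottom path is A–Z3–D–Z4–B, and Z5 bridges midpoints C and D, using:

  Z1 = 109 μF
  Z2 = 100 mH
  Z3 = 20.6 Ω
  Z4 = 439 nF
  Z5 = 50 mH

Step 1 — Angular frequency: ω = 2π·f = 2π·1110 = 6974 rad/s.
Step 2 — Component impedances:
  Z1: Z = 1/(jωC) = -j/(ω·C) = 0 - j1.315 Ω
  Z2: Z = jωL = j·6974·0.1 = 0 + j697.4 Ω
  Z3: Z = R = 20.6 Ω
  Z4: Z = 1/(jωC) = -j/(ω·C) = 0 - j326.6 Ω
  Z5: Z = jωL = j·6974·0.05 = 0 + j348.7 Ω
Step 3 — Bridge requires nodal analysis (the Z5 bridge couples midpoints C and D, so the two paths cannot be reduced to a simple series/parallel combination). Setting node B to ground and injecting 1 A at node A, the 3-node admittance system at A, C, D solves to V_A = Z_AB = 72.41 - j607 Ω = 611.3∠-83.2° Ω.

Z = 72.41 - j607 Ω = 611.3∠-83.2° Ω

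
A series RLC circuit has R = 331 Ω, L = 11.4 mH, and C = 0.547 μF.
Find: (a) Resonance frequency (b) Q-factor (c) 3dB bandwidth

Step 1 — Resonance condition Im(Z)=0 gives ω₀ = 1/√(LC).
Step 2 — ω₀ = 1/√(0.0114·5.47e-07) = 1.266e+04 rad/s.
Step 3 — f₀ = ω₀/(2π) = 2015 Hz.
Step 4 — Series Q: Q = ω₀L/R = 1.266e+04·0.0114/331 = 0.4361.
Step 5 — 3dB bandwidth: Δω = ω₀/Q = 2.904e+04 rad/s; BW = Δω/(2π) = 4621 Hz.

(a) f₀ = 2015 Hz  (b) Q = 0.4361  (c) BW = 4621 Hz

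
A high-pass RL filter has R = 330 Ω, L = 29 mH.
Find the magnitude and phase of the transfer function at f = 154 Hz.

Step 1 — Angular frequency: ω = 2π·154 = 967.6 rad/s.
Step 2 — Transfer function: H(jω) = jωL/(R + jωL).
Step 3 — Numerator jωL = j·28.06; denominator R + jωL = 330 + j28.06.
Step 4 — H = 0.007179 + j0.08442.
Step 5 — Magnitude: |H| = 0.08473 (-21.4 dB); phase: φ = 85.1°.

|H| = 0.08473 (-21.4 dB), φ = 85.1°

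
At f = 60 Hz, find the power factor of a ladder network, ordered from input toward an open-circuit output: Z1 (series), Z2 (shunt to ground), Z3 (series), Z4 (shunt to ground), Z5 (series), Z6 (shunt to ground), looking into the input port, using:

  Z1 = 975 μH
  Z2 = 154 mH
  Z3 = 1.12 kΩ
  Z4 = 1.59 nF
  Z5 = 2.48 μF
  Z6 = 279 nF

Step 1 — Angular frequency: ω = 2π·f = 2π·60 = 377 rad/s.
Step 2 — Component impedances:
  Z1: Z = jωL = j·377·0.000975 = 0 + j0.3676 Ω
  Z2: Z = jωL = j·377·0.154 = 0 + j58.06 Ω
  Z3: Z = R = 1120 Ω
  Z4: Z = 1/(jωC) = -j/(ω·C) = 0 - j1.668e+06 Ω
  Z5: Z = 1/(jωC) = -j/(ω·C) = 0 - j1070 Ω
  Z6: Z = 1/(jωC) = -j/(ω·C) = 0 - j9507 Ω
Step 3 — Ladder network (open output): work backward from the far end, alternating series and parallel combinations. Z_in = 0.03416 + j58.74 Ω = 58.74∠90.0° Ω.
Step 4 — Power factor: PF = cos(φ) = Re(Z)/|Z| = 0.03416/58.74 = 0.0005815.
Step 5 — Type: Im(Z) = 58.74 ⇒ lagging (phase φ = 90.0°).

PF = 0.0005815 (lagging, φ = 90.0°)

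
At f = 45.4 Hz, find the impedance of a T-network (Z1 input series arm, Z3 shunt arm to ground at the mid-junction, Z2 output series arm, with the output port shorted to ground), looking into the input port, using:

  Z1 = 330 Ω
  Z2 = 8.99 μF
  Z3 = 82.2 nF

Step 1 — Angular frequency: ω = 2π·f = 2π·45.4 = 285.3 rad/s.
Step 2 — Component impedances:
  Z1: Z = R = 330 Ω
  Z2: Z = 1/(jωC) = -j/(ω·C) = 0 - j389.9 Ω
  Z3: Z = 1/(jωC) = -j/(ω·C) = 0 - j4.265e+04 Ω
Step 3 — With the output port shorted to ground, the output series arm Z2 runs from the junction to ground; the shunt arm Z3 also runs from the junction to ground. They appear in parallel: Z3 || Z2 = 0 - j386.4 Ω.
Step 4 — Series with input arm Z1: Z_in = Z1 + (Z3 || Z2) = 330 - j386.4 Ω = 508.1∠-49.5° Ω.

Z = 330 - j386.4 Ω = 508.1∠-49.5° Ω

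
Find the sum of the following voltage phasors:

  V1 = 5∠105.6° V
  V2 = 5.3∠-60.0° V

Step 1 — Convert each phasor to rectangular form:
  V1 = 5·(cos(105.6°) + j·sin(105.6°)) = -1.345 + j4.816 V
  V2 = 5.3·(cos(-60.0°) + j·sin(-60.0°)) = 2.65 - j4.59 V
Step 2 — Sum components: V_total = 1.305 + j0.2259 V.
Step 3 — Convert to polar: |V_total| = 1.325 V, ∠V_total = 9.8°.

V_total = 1.325∠9.8° V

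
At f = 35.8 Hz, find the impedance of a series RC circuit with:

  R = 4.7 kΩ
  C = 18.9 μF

Step 1 — Angular frequency: ω = 2π·f = 2π·35.8 = 224.9 rad/s.
Step 2 — Component impedances:
  R: Z = R = 4700 Ω
  C: Z = 1/(jωC) = -j/(ω·C) = 0 - j235.2 Ω
Step 3 — Series combination: Z_total = R + C = 4700 - j235.2 Ω = 4706∠-2.9° Ω.

Z = 4700 - j235.2 Ω = 4706∠-2.9° Ω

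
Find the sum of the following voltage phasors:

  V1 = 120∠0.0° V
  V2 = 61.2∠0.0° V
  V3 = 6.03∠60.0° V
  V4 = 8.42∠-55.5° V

Step 1 — Convert each phasor to rectangular form:
  V1 = 120·(cos(0.0°) + j·sin(0.0°)) = 120 V
  V2 = 61.2·(cos(0.0°) + j·sin(0.0°)) = 61.2 V
  V3 = 6.03·(cos(60.0°) + j·sin(60.0°)) = 3.015 + j5.222 V
  V4 = 8.42·(cos(-55.5°) + j·sin(-55.5°)) = 4.769 - j6.939 V
Step 2 — Sum components: V_total = 189 - j1.717 V.
Step 3 — Convert to polar: |V_total| = 189 V, ∠V_total = -0.5°.

V_total = 189∠-0.5° V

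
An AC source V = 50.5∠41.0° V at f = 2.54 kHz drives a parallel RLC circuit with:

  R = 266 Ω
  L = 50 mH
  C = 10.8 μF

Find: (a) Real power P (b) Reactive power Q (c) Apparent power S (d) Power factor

Step 1 — Angular frequency: ω = 2π·f = 2π·2540 = 1.596e+04 rad/s.
Step 2 — Component impedances:
  R: Z = R = 266 Ω
  L: Z = jωL = j·1.596e+04·0.05 = 0 + j798 Ω
  C: Z = 1/(jωC) = -j/(ω·C) = 0 - j5.802 Ω
Step 3 — Parallel combination: 1/Z_total = 1/R + 1/L + 1/C; Z_total = 0.1283 - j5.841 Ω = 5.843∠-88.7° Ω.
Step 4 — Source phasor: V = 50.5∠41.0° V = 38.11 + j33.13 V.
Step 5 — Current: I = V / Z = -5.526 + j6.646 A = 8.643∠129.7° A.
Step 6 — Complex power: S = V·I* = 9.587 - j436.4 VA.
Step 7 — Real power: P = Re(S) = 9.587 W.
Step 8 — Reactive power: Q = Im(S) = -436.4 VAR.
Step 9 — Apparent power: |S| = 436.5 VA.
Step 10 — Power factor: PF = P/|S| = 0.02197 (leading).

(a) P = 9.587 W  (b) Q = -436.4 VAR  (c) S = 436.5 VA  (d) PF = 0.02197 (leading)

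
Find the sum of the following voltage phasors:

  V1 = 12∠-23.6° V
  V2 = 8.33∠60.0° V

Step 1 — Convert each phasor to rectangular form:
  V1 = 12·(cos(-23.6°) + j·sin(-23.6°)) = 11 - j4.804 V
  V2 = 8.33·(cos(60.0°) + j·sin(60.0°)) = 4.165 + j7.214 V
Step 2 — Sum components: V_total = 15.16 + j2.41 V.
Step 3 — Convert to polar: |V_total| = 15.35 V, ∠V_total = 9.0°.

V_total = 15.35∠9.0° V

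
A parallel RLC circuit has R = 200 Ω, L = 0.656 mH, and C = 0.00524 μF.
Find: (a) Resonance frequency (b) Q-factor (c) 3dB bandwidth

Step 1 — Resonance: ω₀ = 1/√(LC) = 1/√(0.000656·5.24e-09) = 5.394e+05 rad/s.
Step 2 — f₀ = ω₀/(2π) = 8.584e+04 Hz.
Step 3 — Parallel Q: Q = R/(ω₀L) = 200/(5.394e+05·0.000656) = 0.5653.
Step 4 — Bandwidth: Δω = ω₀/Q = 9.542e+05 rad/s; BW = Δω/(2π) = 1.519e+05 Hz.

(a) f₀ = 8.584e+04 Hz  (b) Q = 0.5653  (c) BW = 1.519e+05 Hz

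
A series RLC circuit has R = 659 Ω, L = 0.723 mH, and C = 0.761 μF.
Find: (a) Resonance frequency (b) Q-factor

Step 1 — Resonance condition Im(Z)=0 gives ω₀ = 1/√(LC).
Step 2 — ω₀ = 1/√(0.000723·7.61e-07) = 4.263e+04 rad/s.
Step 3 — f₀ = ω₀/(2π) = 6785 Hz.
Step 4 — Series Q: Q = ω₀L/R = 4.263e+04·0.000723/659 = 0.04677.

(a) f₀ = 6785 Hz  (b) Q = 0.04677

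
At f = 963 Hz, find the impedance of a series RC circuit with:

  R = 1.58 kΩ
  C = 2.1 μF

Step 1 — Angular frequency: ω = 2π·f = 2π·963 = 6051 rad/s.
Step 2 — Component impedances:
  R: Z = R = 1580 Ω
  C: Z = 1/(jωC) = -j/(ω·C) = 0 - j78.7 Ω
Step 3 — Series combination: Z_total = R + C = 1580 - j78.7 Ω = 1582∠-2.9° Ω.

Z = 1580 - j78.7 Ω = 1582∠-2.9° Ω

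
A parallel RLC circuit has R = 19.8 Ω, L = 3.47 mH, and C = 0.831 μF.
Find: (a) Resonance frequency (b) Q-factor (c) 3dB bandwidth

Step 1 — Resonance: ω₀ = 1/√(LC) = 1/√(0.00347·8.31e-07) = 1.862e+04 rad/s.
Step 2 — f₀ = ω₀/(2π) = 2964 Hz.
Step 3 — Parallel Q: Q = R/(ω₀L) = 19.8/(1.862e+04·0.00347) = 0.3064.
Step 4 — Bandwidth: Δω = ω₀/Q = 6.078e+04 rad/s; BW = Δω/(2π) = 9673 Hz.

(a) f₀ = 2964 Hz  (b) Q = 0.3064  (c) BW = 9673 Hz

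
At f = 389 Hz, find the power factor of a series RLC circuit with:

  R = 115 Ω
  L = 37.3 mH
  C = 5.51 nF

Step 1 — Angular frequency: ω = 2π·f = 2π·389 = 2444 rad/s.
Step 2 — Component impedances:
  R: Z = R = 115 Ω
  L: Z = jωL = j·2444·0.0373 = 0 + j91.17 Ω
  C: Z = 1/(jωC) = -j/(ω·C) = 0 - j7.425e+04 Ω
Step 3 — Series combination: Z_total = R + L + C = 115 - j7.416e+04 Ω = 7.416e+04∠-89.9° Ω.
Step 4 — Power factor: PF = cos(φ) = Re(Z)/|Z| = 115/7.416e+04 = 0.001551.
Step 5 — Type: Im(Z) = -7.416e+04 ⇒ leading (phase φ = -89.9°).

PF = 0.001551 (leading, φ = -89.9°)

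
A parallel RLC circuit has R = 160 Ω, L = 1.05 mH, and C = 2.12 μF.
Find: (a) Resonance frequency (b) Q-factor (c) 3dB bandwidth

Step 1 — Resonance: ω₀ = 1/√(LC) = 1/√(0.00105·2.12e-06) = 2.12e+04 rad/s.
Step 2 — f₀ = ω₀/(2π) = 3373 Hz.
Step 3 — Parallel Q: Q = R/(ω₀L) = 160/(2.12e+04·0.00105) = 7.189.
Step 4 — Bandwidth: Δω = ω₀/Q = 2948 rad/s; BW = Δω/(2π) = 469.2 Hz.

(a) f₀ = 3373 Hz  (b) Q = 7.189  (c) BW = 469.2 Hz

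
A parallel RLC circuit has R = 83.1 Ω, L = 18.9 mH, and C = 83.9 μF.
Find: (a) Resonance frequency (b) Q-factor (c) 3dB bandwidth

Step 1 — Resonance: ω₀ = 1/√(LC) = 1/√(0.0189·8.39e-05) = 794.1 rad/s.
Step 2 — f₀ = ω₀/(2π) = 126.4 Hz.
Step 3 — Parallel Q: Q = R/(ω₀L) = 83.1/(794.1·0.0189) = 5.537.
Step 4 — Bandwidth: Δω = ω₀/Q = 143.4 rad/s; BW = Δω/(2π) = 22.83 Hz.

(a) f₀ = 126.4 Hz  (b) Q = 5.537  (c) BW = 22.83 Hz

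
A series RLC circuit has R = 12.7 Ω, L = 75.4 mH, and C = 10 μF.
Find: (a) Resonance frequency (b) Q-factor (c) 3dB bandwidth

Step 1 — Resonance: ω₀ = 1/√(LC) = 1/√(0.0754·1e-05) = 1152 rad/s.
Step 2 — f₀ = ω₀/(2π) = 183.3 Hz.
Step 3 — Series Q: Q = ω₀L/R = 1152·0.0754/12.7 = 6.837.
Step 4 — Bandwidth: Δω = ω₀/Q = 168.4 rad/s; BW = Δω/(2π) = 26.81 Hz.

(a) f₀ = 183.3 Hz  (b) Q = 6.837  (c) BW = 26.81 Hz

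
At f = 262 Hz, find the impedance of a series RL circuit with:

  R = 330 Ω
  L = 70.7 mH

Step 1 — Angular frequency: ω = 2π·f = 2π·262 = 1646 rad/s.
Step 2 — Component impedances:
  R: Z = R = 330 Ω
  L: Z = jωL = j·1646·0.0707 = 0 + j116.4 Ω
Step 3 — Series combination: Z_total = R + L = 330 + j116.4 Ω = 349.9∠19.4° Ω.

Z = 330 + j116.4 Ω = 349.9∠19.4° Ω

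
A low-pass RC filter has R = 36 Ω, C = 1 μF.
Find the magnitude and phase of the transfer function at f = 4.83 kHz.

Step 1 — Angular frequency: ω = 2π·4830 = 3.035e+04 rad/s.
Step 2 — Transfer function: H(jω) = 1/(1 + jωRC).
Step 3 — Denominator: 1 + jωRC = 1 + j·3.035e+04·36·1e-06 = 1 + j1.093.
Step 4 — H = 0.4559 - j0.498.
Step 5 — Magnitude: |H| = 0.6752 (-3.4 dB); phase: φ = -47.5°.

|H| = 0.6752 (-3.4 dB), φ = -47.5°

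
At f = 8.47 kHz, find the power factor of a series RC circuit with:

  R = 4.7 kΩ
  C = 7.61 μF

Step 1 — Angular frequency: ω = 2π·f = 2π·8470 = 5.322e+04 rad/s.
Step 2 — Component impedances:
  R: Z = R = 4700 Ω
  C: Z = 1/(jωC) = -j/(ω·C) = 0 - j2.469 Ω
Step 3 — Series combination: Z_total = R + C = 4700 - j2.469 Ω = 4700∠-0.0° Ω.
Step 4 — Power factor: PF = cos(φ) = Re(Z)/|Z| = 4700/4700 = 1.
Step 5 — Type: Im(Z) = -2.469 ⇒ leading (phase φ = -0.0°).

PF = 1 (leading, φ = -0.0°)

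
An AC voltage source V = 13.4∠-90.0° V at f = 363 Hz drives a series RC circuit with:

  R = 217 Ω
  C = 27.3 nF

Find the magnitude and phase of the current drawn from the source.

Step 1 — Angular frequency: ω = 2π·f = 2π·363 = 2281 rad/s.
Step 2 — Component impedances:
  R: Z = R = 217 Ω
  C: Z = 1/(jωC) = -j/(ω·C) = 0 - j1.606e+04 Ω
Step 3 — Series combination: Z_total = R + C = 217 - j1.606e+04 Ω = 1.606e+04∠-89.2° Ω.
Step 4 — Source phasor: V = 13.4∠-90.0° V = 0 - j13.4 V.
Step 5 — Ohm's law: I = V / Z_total = (0 - j13.4) / (217 - j1.606e+04) = 0.0008342 - j1.127e-05 A.
Step 6 — Convert to polar: |I| = 0.0008343 A, ∠I = -0.8°.

I = 0.0008343∠-0.8° A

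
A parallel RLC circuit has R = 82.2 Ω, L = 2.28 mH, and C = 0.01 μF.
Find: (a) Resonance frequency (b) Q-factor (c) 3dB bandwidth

Step 1 — Resonance: ω₀ = 1/√(LC) = 1/√(0.00228·1e-08) = 2.094e+05 rad/s.
Step 2 — f₀ = ω₀/(2π) = 3.333e+04 Hz.
Step 3 — Parallel Q: Q = R/(ω₀L) = 82.2/(2.094e+05·0.00228) = 0.1721.
Step 4 — Bandwidth: Δω = ω₀/Q = 1.217e+06 rad/s; BW = Δω/(2π) = 1.936e+05 Hz.

(a) f₀ = 3.333e+04 Hz  (b) Q = 0.1721  (c) BW = 1.936e+05 Hz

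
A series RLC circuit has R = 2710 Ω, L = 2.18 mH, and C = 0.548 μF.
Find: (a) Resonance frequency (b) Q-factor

Step 1 — Resonance condition Im(Z)=0 gives ω₀ = 1/√(LC).
Step 2 — ω₀ = 1/√(0.00218·5.48e-07) = 2.893e+04 rad/s.
Step 3 — f₀ = ω₀/(2π) = 4605 Hz.
Step 4 — Series Q: Q = ω₀L/R = 2.893e+04·0.00218/2710 = 0.02327.

(a) f₀ = 4605 Hz  (b) Q = 0.02327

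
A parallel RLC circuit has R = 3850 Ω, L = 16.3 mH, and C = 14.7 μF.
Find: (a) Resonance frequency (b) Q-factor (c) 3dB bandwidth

Step 1 — Resonance: ω₀ = 1/√(LC) = 1/√(0.0163·1.47e-05) = 2043 rad/s.
Step 2 — f₀ = ω₀/(2π) = 325.1 Hz.
Step 3 — Parallel Q: Q = R/(ω₀L) = 3850/(2043·0.0163) = 115.6.
Step 4 — Bandwidth: Δω = ω₀/Q = 17.67 rad/s; BW = Δω/(2π) = 2.812 Hz.

(a) f₀ = 325.1 Hz  (b) Q = 115.6  (c) BW = 2.812 Hz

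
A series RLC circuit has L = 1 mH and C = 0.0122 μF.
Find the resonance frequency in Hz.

Step 1 — Resonance condition Im(Z)=0 gives ω₀ = 1/√(LC).
Step 2 — ω₀ = 1/√(0.001·1.22e-08) = 2.863e+05 rad/s.
Step 3 — f₀ = ω₀/(2π) = 4.557e+04 Hz.

f₀ = 4.557e+04 Hz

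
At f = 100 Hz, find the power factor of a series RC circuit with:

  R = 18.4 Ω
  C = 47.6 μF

Step 1 — Angular frequency: ω = 2π·f = 2π·100 = 628.3 rad/s.
Step 2 — Component impedances:
  R: Z = R = 18.4 Ω
  C: Z = 1/(jωC) = -j/(ω·C) = 0 - j33.44 Ω
Step 3 — Series combination: Z_total = R + C = 18.4 - j33.44 Ω = 38.16∠-61.2° Ω.
Step 4 — Power factor: PF = cos(φ) = Re(Z)/|Z| = 18.4/38.164 = 0.4821.
Step 5 — Type: Im(Z) = -33.44 ⇒ leading (phase φ = -61.2°).

PF = 0.4821 (leading, φ = -61.2°)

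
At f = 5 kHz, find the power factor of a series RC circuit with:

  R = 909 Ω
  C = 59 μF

Step 1 — Angular frequency: ω = 2π·f = 2π·5000 = 3.142e+04 rad/s.
Step 2 — Component impedances:
  R: Z = R = 909 Ω
  C: Z = 1/(jωC) = -j/(ω·C) = 0 - j0.5395 Ω
Step 3 — Series combination: Z_total = R + C = 909 - j0.5395 Ω = 909∠-0.0° Ω.
Step 4 — Power factor: PF = cos(φ) = Re(Z)/|Z| = 909/909 = 1.
Step 5 — Type: Im(Z) = -0.5395 ⇒ leading (phase φ = -0.0°).

PF = 1 (leading, φ = -0.0°)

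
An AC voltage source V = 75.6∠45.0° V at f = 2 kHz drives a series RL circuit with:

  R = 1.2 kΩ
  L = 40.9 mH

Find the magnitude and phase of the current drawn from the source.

Step 1 — Angular frequency: ω = 2π·f = 2π·2000 = 1.257e+04 rad/s.
Step 2 — Component impedances:
  R: Z = R = 1200 Ω
  L: Z = jωL = j·1.257e+04·0.0409 = 0 + j514 Ω
Step 3 — Series combination: Z_total = R + L = 1200 + j514 Ω = 1305∠23.2° Ω.
Step 4 — Source phasor: V = 75.6∠45.0° V = 53.46 + j53.46 V.
Step 5 — Ohm's law: I = V / Z_total = (53.46 + j53.46) / (1200 + j514) = 0.05376 + j0.02152 A.
Step 6 — Convert to polar: |I| = 0.05791 A, ∠I = 21.8°.

I = 0.05791∠21.8° A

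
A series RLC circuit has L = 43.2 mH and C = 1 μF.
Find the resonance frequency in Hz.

Step 1 — Resonance condition Im(Z)=0 gives ω₀ = 1/√(LC).
Step 2 — ω₀ = 1/√(0.0432·1e-06) = 4811 rad/s.
Step 3 — f₀ = ω₀/(2π) = 765.7 Hz.

f₀ = 765.7 Hz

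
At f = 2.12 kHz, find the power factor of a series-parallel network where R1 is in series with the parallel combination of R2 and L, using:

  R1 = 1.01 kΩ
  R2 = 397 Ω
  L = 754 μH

Step 1 — Angular frequency: ω = 2π·f = 2π·2120 = 1.332e+04 rad/s.
Step 2 — Component impedances:
  R1: Z = R = 1010 Ω
  R2: Z = R = 397 Ω
  L: Z = jωL = j·1.332e+04·0.000754 = 0 + j10.04 Ω
Step 3 — Parallel branch: R2 || L = 1/(1/R2 + 1/L) = 0.2539 + j10.04 Ω.
Step 4 — Series with R1: Z_total = R1 + (R2 || L) = 1010 + j10.04 Ω = 1010∠0.6° Ω.
Step 5 — Power factor: PF = cos(φ) = Re(Z)/|Z| = 1010/1010 = 1.
Step 6 — Type: Im(Z) = 10.04 ⇒ lagging (phase φ = 0.6°).

PF = 1 (lagging, φ = 0.6°)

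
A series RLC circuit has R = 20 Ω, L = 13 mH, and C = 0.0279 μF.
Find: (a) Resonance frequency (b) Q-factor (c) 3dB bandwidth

Step 1 — Resonance condition Im(Z)=0 gives ω₀ = 1/√(LC).
Step 2 — ω₀ = 1/√(0.013·2.79e-08) = 5.251e+04 rad/s.
Step 3 — f₀ = ω₀/(2π) = 8357 Hz.
Step 4 — Series Q: Q = ω₀L/R = 5.251e+04·0.013/20 = 34.13.
Step 5 — 3dB bandwidth: Δω = ω₀/Q = 1538 rad/s; BW = Δω/(2π) = 244.9 Hz.

(a) f₀ = 8357 Hz  (b) Q = 34.13  (c) BW = 244.9 Hz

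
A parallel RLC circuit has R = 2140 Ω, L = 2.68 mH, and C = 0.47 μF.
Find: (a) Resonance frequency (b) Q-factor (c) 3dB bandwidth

Step 1 — Resonance: ω₀ = 1/√(LC) = 1/√(0.00268·4.7e-07) = 2.818e+04 rad/s.
Step 2 — f₀ = ω₀/(2π) = 4484 Hz.
Step 3 — Parallel Q: Q = R/(ω₀L) = 2140/(2.818e+04·0.00268) = 28.34.
Step 4 — Bandwidth: Δω = ω₀/Q = 994.2 rad/s; BW = Δω/(2π) = 158.2 Hz.

(a) f₀ = 4484 Hz  (b) Q = 28.34  (c) BW = 158.2 Hz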